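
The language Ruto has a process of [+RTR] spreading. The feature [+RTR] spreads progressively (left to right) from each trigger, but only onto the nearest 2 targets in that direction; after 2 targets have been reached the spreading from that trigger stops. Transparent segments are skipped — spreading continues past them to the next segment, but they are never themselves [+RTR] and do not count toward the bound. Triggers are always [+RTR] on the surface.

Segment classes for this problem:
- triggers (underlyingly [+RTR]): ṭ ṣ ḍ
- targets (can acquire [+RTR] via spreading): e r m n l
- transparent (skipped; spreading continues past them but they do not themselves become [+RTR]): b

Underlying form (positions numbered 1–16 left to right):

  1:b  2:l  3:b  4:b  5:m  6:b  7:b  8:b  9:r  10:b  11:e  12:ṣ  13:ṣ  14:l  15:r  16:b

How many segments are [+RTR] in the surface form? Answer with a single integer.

From /ṣ/ at 12 rightward: 13 /ṣ/ is itself a trigger — this domain ends here.
From /ṣ/ at 13 rightward: 14 /l/ → [+RTR]; 15 /r/ → [+RTR]; bound reached.
Targets with no active source: positions 2 5 9 11 stay [-emphatic].
[+RTR] positions on the surface: 12 13 14 15.

4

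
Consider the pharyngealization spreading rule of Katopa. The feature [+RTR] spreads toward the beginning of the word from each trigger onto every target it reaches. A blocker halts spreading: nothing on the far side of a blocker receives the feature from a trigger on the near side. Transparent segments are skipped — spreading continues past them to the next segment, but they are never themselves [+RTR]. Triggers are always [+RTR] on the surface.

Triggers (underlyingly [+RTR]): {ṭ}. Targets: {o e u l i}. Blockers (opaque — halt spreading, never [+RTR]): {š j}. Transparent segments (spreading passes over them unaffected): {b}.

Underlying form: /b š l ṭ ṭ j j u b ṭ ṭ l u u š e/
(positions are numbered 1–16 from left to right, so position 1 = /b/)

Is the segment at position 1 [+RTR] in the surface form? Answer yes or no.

From /ṭ/ at 4 leftward: 3 /l/ → [+RTR]; 2 /š/ blocks.
From /ṭ/ at 5 leftward: 4 /ṭ/ is itself a trigger — this domain ends here.
From /ṭ/ at 10 leftward: 9 /b/ transparent; 8 /u/ → [+RTR]; 7 /j/ blocks.
From /ṭ/ at 11 leftward: 10 /ṭ/ is itself a trigger — this domain ends here.
Targets with no active source: positions 12 13 14 16 stay [-emphatic].
[+RTR] positions on the surface: 3 4 5 8 10 11.

no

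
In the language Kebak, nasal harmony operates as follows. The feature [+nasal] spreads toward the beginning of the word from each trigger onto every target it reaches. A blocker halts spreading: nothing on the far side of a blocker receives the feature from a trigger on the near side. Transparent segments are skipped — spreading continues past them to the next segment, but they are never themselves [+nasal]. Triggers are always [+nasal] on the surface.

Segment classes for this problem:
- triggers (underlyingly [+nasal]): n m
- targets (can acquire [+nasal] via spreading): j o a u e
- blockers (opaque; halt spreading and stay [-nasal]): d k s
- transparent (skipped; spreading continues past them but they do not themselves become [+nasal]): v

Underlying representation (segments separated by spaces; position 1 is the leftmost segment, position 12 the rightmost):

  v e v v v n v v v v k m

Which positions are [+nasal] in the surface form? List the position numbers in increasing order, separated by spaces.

2 6 12

From /n/ at 6 leftward: 5 /v/ transparent; 4 /v/ transparent; 3 /v/ transparent; 2 /e/ → [+nasal]; 1 /v/ transparent; word edge.
From /m/ at 12 leftward: 11 /k/ blocks.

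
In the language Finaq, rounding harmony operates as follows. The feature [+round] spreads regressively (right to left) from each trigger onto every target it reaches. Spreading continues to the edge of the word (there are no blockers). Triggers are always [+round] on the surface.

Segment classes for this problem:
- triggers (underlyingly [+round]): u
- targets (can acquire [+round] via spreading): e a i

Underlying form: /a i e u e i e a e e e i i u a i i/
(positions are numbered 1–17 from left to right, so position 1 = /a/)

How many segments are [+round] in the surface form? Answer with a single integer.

14

From /u/ at 4 leftward: 3 /e/ → [+round]; 2 /i/ → [+round]; 1 /a/ → [+round]; word edge.
From /u/ at 14 leftward: 13 /i/ → [+round]; 12 /i/ → [+round]; 11 /e/ → [+round]; 10 /e/ → [+round]; 9 /e/ → [+round]; 8 /a/ → [+round]; 7 /e/ → [+round]; 6 /i/ → [+round]; 5 /e/ → [+round]; 4 /u/ is itself a trigger — this domain ends here.
Targets with no active source: positions 15 16 17 stay [-round].
[+round] positions on the surface: 1 2 3 4 5 6 7 8 9 10 11 12 13 14.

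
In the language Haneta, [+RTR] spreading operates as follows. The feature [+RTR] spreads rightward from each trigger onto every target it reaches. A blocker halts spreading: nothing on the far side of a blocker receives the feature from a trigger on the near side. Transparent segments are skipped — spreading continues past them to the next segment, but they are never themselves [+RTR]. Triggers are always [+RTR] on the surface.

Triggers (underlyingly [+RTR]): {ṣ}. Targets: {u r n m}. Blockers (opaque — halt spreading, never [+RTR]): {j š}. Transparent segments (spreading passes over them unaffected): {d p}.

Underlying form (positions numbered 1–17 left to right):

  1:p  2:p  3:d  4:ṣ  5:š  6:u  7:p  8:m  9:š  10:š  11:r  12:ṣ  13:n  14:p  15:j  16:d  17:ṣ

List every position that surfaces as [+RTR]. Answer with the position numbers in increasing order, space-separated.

From /ṣ/ at 4 rightward: 5 /š/ blocks.
From /ṣ/ at 12 rightward: 13 /n/ → [+RTR]; 14 /p/ transparent; 15 /j/ blocks.
From /ṣ/ at 17 rightward: word edge.
Targets with no active source: positions 6 8 11 stay [-emphatic].

4 12 13 17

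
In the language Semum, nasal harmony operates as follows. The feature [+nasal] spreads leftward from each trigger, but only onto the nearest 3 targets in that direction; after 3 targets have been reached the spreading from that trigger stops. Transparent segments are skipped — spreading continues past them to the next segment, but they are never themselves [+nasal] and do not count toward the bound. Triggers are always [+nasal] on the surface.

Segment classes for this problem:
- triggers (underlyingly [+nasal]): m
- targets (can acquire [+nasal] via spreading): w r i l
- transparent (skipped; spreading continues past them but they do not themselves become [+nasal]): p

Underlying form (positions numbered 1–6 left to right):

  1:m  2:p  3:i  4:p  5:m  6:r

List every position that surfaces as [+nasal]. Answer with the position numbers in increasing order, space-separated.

1 3 5

From /m/ at 1 leftward: word edge.
From /m/ at 5 leftward: 4 /p/ transparent; 3 /i/ → [+nasal]; 2 /p/ transparent; 1 /m/ is itself a trigger — this domain ends here.
Target with no active source: position 6 stays [-nasal].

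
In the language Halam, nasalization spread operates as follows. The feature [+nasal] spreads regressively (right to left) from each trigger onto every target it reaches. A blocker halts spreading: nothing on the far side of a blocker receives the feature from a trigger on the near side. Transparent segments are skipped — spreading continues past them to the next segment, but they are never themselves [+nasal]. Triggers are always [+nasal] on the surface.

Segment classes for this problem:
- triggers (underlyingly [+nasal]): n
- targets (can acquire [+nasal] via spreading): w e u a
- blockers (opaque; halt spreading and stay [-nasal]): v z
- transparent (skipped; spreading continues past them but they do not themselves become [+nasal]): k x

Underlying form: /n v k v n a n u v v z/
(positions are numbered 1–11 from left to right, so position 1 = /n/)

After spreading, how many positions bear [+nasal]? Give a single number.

4

From /n/ at 1 leftward: word edge.
From /n/ at 5 leftward: 4 /v/ blocks.
From /n/ at 7 leftward: 6 /a/ → [+nasal]; 5 /n/ is itself a trigger — this domain ends here.
Target with no active source: position 8 stays [-nasal].
[+nasal] positions on the surface: 1 5 6 7.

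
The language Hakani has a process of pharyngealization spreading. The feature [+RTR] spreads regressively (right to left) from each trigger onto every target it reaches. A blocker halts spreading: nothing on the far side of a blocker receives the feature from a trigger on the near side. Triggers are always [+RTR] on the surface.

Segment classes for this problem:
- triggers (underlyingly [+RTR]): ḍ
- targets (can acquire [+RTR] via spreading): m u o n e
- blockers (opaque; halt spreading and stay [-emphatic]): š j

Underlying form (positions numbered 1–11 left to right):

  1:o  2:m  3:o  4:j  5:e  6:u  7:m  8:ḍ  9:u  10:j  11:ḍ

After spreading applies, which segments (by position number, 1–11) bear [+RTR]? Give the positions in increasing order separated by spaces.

From /ḍ/ at 8 leftward: 7 /m/ → [+RTR]; 6 /u/ → [+RTR]; 5 /e/ → [+RTR]; 4 /j/ blocks.
From /ḍ/ at 11 leftward: 10 /j/ blocks.
Targets with no active source: positions 1 2 3 9 stay [-emphatic].

5 6 7 8 11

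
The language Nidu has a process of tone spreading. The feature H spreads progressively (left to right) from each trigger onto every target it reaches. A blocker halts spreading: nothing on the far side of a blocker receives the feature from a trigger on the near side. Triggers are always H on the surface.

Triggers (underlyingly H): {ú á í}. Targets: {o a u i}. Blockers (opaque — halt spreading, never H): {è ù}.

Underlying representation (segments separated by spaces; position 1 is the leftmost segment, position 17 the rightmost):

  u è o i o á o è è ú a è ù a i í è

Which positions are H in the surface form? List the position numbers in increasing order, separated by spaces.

From /á/ at 6 rightward: 7 /o/ → H; 8 /è/ blocks.
From /ú/ at 10 rightward: 11 /a/ → H; 12 /è/ blocks.
From /í/ at 16 rightward: 17 /è/ blocks.
Targets with no active source: positions 1 3 4 5 14 15 stay [-high tone].

6 7 10 11 16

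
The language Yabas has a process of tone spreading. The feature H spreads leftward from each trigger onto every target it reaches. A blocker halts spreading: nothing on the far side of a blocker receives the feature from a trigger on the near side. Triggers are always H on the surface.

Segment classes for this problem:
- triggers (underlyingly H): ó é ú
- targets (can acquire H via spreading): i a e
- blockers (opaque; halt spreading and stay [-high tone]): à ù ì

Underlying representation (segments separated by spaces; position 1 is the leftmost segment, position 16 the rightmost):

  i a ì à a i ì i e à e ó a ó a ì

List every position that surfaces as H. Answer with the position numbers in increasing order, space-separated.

From /ó/ at 12 leftward: 11 /e/ → H; 10 /à/ blocks.
From /ó/ at 14 leftward: 13 /a/ → H; 12 /ó/ is itself a trigger — this domain ends here.
Targets with no active source: positions 1 2 5 6 8 9 15 stay [-high tone].

11 12 13 14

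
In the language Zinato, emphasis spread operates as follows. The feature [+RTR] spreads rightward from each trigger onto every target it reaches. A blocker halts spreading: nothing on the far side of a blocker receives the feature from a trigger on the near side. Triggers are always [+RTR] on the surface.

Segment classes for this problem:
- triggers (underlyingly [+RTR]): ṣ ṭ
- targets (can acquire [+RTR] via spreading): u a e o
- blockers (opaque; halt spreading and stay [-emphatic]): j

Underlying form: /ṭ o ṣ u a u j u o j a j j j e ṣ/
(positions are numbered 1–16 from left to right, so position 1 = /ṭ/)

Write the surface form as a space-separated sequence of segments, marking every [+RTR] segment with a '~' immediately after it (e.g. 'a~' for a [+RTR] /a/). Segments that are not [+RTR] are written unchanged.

From /ṭ/ at 1 rightward: 2 /o/ → [+RTR]; 3 /ṣ/ is itself a trigger — this domain ends here.
From /ṣ/ at 3 rightward: 4 /u/ → [+RTR]; 5 /a/ → [+RTR]; 6 /u/ → [+RTR]; 7 /j/ blocks.
From /ṣ/ at 16 rightward: word edge.
Targets with no active source: positions 8 9 11 15 stay [-emphatic].
[+RTR] positions on the surface: 1 2 3 4 5 6 16.

ṭ~ o~ ṣ~ u~ a~ u~ j u o j a j j j e ṣ~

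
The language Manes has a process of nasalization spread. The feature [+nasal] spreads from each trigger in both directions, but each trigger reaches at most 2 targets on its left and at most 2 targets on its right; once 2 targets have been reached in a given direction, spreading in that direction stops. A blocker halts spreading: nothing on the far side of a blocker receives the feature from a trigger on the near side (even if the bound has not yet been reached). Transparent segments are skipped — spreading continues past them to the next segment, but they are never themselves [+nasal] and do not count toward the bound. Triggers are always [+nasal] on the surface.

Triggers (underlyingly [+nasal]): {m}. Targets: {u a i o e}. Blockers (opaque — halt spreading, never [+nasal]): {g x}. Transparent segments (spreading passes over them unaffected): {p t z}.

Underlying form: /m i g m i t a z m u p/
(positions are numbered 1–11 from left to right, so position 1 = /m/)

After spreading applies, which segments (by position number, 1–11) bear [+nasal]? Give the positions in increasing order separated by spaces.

From /m/ at 1 rightward: 2 /i/ → [+nasal]; 3 /g/ blocks.
From /m/ at 1 leftward: word edge.
From /m/ at 4 rightward: 5 /i/ → [+nasal]; 6 /t/ transparent; 7 /a/ → [+nasal]; bound reached.
From /m/ at 4 leftward: 3 /g/ blocks.
From /m/ at 9 rightward: 10 /u/ → [+nasal]; 11 /p/ transparent; word edge.
From /m/ at 9 leftward: 8 /z/ transparent; 7 /a/ → [+nasal]; 6 /t/ transparent; 5 /i/ → [+nasal]; bound reached.

1 2 4 5 7 9 10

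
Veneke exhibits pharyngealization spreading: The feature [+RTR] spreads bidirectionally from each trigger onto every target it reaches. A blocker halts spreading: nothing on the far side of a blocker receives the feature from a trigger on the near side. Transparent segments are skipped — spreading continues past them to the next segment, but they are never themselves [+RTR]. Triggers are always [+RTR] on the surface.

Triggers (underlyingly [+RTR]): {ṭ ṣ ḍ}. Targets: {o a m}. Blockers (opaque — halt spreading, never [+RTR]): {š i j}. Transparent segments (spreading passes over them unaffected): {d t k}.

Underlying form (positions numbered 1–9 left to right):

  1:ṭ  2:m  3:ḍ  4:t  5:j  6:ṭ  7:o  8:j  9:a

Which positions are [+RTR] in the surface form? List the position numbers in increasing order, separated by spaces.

1 2 3 6 7

From /ṭ/ at 1 rightward: 2 /m/ → [+RTR]; 3 /ḍ/ is itself a trigger — this domain ends here.
From /ṭ/ at 1 leftward: word edge.
From /ḍ/ at 3 rightward: 4 /t/ transparent; 5 /j/ blocks.
From /ḍ/ at 3 leftward: 2 /m/ → [+RTR]; 1 /ṭ/ is itself a trigger — this domain ends here.
From /ṭ/ at 6 rightward: 7 /o/ → [+RTR]; 8 /j/ blocks.
From /ṭ/ at 6 leftward: 5 /j/ blocks.
Target with no active source: position 9 stays [-emphatic].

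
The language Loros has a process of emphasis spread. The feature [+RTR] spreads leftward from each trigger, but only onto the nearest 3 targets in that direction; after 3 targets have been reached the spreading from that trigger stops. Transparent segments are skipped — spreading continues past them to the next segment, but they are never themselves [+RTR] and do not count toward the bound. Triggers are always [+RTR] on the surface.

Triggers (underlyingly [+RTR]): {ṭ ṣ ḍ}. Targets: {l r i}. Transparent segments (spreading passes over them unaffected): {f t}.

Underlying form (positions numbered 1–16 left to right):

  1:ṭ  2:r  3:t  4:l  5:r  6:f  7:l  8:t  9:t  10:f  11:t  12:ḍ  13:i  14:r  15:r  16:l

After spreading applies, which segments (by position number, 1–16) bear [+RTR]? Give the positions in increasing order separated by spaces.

1 4 5 7 12

From /ṭ/ at 1 leftward: word edge.
From /ḍ/ at 12 leftward: 11 /t/ transparent; 10 /f/ transparent; 9 /t/ transparent; 8 /t/ transparent; 7 /l/ → [+RTR]; 6 /f/ transparent; 5 /r/ → [+RTR]; 4 /l/ → [+RTR]; bound reached.
Targets with no active source: positions 2 13 14 15 16 stay [-emphatic].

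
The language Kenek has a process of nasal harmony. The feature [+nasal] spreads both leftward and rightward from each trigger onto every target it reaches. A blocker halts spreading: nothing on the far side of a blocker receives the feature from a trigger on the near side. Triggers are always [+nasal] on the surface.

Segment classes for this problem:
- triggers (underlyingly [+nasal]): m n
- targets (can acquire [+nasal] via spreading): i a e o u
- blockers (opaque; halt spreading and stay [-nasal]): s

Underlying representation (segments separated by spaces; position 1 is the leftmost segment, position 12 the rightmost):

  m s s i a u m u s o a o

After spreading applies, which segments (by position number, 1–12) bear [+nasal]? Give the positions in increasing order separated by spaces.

1 4 5 6 7 8

From /m/ at 1 rightward: 2 /s/ blocks.
From /m/ at 1 leftward: word edge.
From /m/ at 7 rightward: 8 /u/ → [+nasal]; 9 /s/ blocks.
From /m/ at 7 leftward: 6 /u/ → [+nasal]; 5 /a/ → [+nasal]; 4 /i/ → [+nasal]; 3 /s/ blocks.
Targets with no active source: positions 10 11 12 stay [-nasal].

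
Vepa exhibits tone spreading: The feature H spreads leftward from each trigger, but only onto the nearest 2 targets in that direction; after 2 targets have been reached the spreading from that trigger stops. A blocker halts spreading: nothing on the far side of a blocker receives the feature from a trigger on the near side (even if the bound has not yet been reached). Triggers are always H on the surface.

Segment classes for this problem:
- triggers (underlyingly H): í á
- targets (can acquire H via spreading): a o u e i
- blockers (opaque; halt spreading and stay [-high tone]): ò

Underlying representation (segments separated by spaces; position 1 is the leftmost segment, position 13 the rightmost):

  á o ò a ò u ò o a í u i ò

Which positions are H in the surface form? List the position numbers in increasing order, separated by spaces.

1 8 9 10

From /á/ at 1 leftward: word edge.
From /í/ at 10 leftward: 9 /a/ → H; 8 /o/ → H; bound reached.
Targets with no active source: positions 2 4 6 11 12 stay [-high tone].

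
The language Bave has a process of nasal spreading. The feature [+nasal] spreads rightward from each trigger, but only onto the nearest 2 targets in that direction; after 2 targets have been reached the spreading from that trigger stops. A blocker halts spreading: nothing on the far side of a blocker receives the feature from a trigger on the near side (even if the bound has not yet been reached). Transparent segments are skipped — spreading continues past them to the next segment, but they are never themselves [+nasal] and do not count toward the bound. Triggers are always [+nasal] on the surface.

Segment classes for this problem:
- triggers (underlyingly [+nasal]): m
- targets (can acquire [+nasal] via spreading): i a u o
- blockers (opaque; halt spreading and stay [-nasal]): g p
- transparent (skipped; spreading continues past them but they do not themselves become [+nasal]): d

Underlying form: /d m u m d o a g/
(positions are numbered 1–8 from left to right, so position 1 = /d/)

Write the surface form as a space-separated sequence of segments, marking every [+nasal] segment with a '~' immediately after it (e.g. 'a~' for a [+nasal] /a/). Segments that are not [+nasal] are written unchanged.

From /m/ at 2 rightward: 3 /u/ → [+nasal]; 4 /m/ is itself a trigger — this domain ends here.
From /m/ at 4 rightward: 5 /d/ transparent; 6 /o/ → [+nasal]; 7 /a/ → [+nasal]; bound reached.
[+nasal] positions on the surface: 2 3 4 6 7.

d m~ u~ m~ d o~ a~ g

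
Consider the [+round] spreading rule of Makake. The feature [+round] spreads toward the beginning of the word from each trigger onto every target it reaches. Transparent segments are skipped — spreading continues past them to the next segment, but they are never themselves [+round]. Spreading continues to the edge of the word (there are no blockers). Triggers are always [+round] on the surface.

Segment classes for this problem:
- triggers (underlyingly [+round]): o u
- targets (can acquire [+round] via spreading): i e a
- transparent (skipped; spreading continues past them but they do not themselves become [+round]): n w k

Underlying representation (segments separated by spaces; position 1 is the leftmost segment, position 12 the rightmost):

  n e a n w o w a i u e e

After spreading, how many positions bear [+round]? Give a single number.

6

From /o/ at 6 leftward: 5 /w/ transparent; 4 /n/ transparent; 3 /a/ → [+round]; 2 /e/ → [+round]; 1 /n/ transparent; word edge.
From /u/ at 10 leftward: 9 /i/ → [+round]; 8 /a/ → [+round]; 7 /w/ transparent; 6 /o/ is itself a trigger — this domain ends here.
Targets with no active source: positions 11 12 stay [-round].
[+round] positions on the surface: 2 3 6 8 9 10.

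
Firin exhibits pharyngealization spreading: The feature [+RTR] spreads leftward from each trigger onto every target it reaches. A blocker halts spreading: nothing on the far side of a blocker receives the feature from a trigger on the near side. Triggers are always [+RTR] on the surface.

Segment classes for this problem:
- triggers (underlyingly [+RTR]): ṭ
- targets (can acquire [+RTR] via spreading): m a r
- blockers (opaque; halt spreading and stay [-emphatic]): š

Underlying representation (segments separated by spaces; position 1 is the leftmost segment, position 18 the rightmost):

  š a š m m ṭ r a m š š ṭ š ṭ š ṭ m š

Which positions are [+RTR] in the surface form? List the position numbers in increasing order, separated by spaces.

4 5 6 12 14 16

From /ṭ/ at 6 leftward: 5 /m/ → [+RTR]; 4 /m/ → [+RTR]; 3 /š/ blocks.
From /ṭ/ at 12 leftward: 11 /š/ blocks.
From /ṭ/ at 14 leftward: 13 /š/ blocks.
From /ṭ/ at 16 leftward: 15 /š/ blocks.
Targets with no active source: positions 2 7 8 9 17 stay [-emphatic].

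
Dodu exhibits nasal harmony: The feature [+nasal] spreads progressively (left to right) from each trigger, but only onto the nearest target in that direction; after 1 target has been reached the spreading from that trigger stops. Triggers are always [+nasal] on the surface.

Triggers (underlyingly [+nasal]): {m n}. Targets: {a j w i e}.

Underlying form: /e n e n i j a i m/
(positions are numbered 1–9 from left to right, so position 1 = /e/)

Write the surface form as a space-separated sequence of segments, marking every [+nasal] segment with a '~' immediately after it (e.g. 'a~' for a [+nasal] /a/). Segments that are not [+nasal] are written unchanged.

e n~ e~ n~ i~ j a i m~

From /n/ at 2 rightward: 3 /e/ → [+nasal]; bound reached.
From /n/ at 4 rightward: 5 /i/ → [+nasal]; bound reached.
From /m/ at 9 rightward: word edge.
Targets with no active source: positions 1 6 7 8 stay [-nasal].
[+nasal] positions on the surface: 2 3 4 5 9.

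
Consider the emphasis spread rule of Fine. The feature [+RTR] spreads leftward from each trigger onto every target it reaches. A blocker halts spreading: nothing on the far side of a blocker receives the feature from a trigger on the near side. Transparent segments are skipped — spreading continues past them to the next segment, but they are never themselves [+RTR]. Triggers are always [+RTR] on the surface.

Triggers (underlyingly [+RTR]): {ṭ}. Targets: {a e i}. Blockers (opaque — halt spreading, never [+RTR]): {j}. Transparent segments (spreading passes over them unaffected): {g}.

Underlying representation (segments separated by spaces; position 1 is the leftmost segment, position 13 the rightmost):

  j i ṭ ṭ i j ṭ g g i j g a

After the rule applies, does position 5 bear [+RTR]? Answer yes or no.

From /ṭ/ at 3 leftward: 2 /i/ → [+RTR]; 1 /j/ blocks.
From /ṭ/ at 4 leftward: 3 /ṭ/ is itself a trigger — this domain ends here.
From /ṭ/ at 7 leftward: 6 /j/ blocks.
Targets with no active source: positions 5 10 13 stay [-emphatic].
[+RTR] positions on the surface: 2 3 4 7.

no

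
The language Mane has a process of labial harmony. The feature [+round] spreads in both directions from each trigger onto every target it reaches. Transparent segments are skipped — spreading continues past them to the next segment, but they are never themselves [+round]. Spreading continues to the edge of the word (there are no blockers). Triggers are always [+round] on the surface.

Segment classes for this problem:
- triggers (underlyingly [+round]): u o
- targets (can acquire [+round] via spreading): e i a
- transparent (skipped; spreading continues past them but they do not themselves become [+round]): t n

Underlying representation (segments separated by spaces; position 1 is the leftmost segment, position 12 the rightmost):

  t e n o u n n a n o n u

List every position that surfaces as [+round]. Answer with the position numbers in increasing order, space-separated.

From /o/ at 4 rightward: 5 /u/ is itself a trigger — this domain ends here.
From /o/ at 4 leftward: 3 /n/ transparent; 2 /e/ → [+round]; 1 /t/ transparent; word edge.
From /u/ at 5 rightward: 6 /n/ transparent; 7 /n/ transparent; 8 /a/ → [+round]; 9 /n/ transparent; 10 /o/ is itself a trigger — this domain ends here.
From /u/ at 5 leftward: 4 /o/ is itself a trigger — this domain ends here.
From /o/ at 10 rightward: 11 /n/ transparent; 12 /u/ is itself a trigger — this domain ends here.
From /o/ at 10 leftward: 9 /n/ transparent; 8 /a/ → [+round]; 7 /n/ transparent; 6 /n/ transparent; 5 /u/ is itself a trigger — this domain ends here.
From /u/ at 12 rightward: word edge.
From /u/ at 12 leftward: 11 /n/ transparent; 10 /o/ is itself a trigger — this domain ends here.

2 4 5 8 10 12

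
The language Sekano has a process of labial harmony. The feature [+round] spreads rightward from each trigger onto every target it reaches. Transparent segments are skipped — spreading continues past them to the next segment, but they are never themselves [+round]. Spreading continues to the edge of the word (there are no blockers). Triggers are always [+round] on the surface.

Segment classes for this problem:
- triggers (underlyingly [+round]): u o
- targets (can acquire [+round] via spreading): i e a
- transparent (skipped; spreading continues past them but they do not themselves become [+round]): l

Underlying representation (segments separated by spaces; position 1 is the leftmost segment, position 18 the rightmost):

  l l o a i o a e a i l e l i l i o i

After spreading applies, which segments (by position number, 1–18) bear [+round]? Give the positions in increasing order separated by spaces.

From /o/ at 3 rightward: 4 /a/ → [+round]; 5 /i/ → [+round]; 6 /o/ is itself a trigger — this domain ends here.
From /o/ at 6 rightward: 7 /a/ → [+round]; 8 /e/ → [+round]; 9 /a/ → [+round]; 10 /i/ → [+round]; 11 /l/ transparent; 12 /e/ → [+round]; 13 /l/ transparent; 14 /i/ → [+round]; 15 /l/ transparent; 16 /i/ → [+round]; 17 /o/ is itself a trigger — this domain ends here.
From /o/ at 17 rightward: 18 /i/ → [+round]; word edge.

3 4 5 6 7 8 9 10 12 14 16 17 18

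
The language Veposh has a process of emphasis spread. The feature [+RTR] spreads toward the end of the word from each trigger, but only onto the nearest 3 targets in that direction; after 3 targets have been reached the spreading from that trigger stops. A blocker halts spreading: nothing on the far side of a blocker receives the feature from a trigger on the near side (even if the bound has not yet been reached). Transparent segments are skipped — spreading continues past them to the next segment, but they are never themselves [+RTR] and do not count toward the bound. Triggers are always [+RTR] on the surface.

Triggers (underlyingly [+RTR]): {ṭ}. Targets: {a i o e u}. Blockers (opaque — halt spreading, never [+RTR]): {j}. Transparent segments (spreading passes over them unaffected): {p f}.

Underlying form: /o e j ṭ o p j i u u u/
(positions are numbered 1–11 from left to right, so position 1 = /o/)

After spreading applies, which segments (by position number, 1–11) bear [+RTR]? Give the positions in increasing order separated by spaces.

From /ṭ/ at 4 rightward: 5 /o/ → [+RTR]; 6 /p/ transparent; 7 /j/ blocks.
Targets with no active source: positions 1 2 8 9 10 11 stay [-emphatic].

4 5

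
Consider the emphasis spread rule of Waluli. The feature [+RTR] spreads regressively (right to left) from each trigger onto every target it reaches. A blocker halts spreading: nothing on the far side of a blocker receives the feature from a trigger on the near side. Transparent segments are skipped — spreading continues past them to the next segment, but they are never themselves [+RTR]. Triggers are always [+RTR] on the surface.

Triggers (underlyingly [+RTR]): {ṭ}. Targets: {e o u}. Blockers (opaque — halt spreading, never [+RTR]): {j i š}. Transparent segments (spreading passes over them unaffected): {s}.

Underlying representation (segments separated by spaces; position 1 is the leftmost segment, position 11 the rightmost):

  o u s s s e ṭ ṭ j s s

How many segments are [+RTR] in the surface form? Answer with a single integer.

5

From /ṭ/ at 7 leftward: 6 /e/ → [+RTR]; 5 /s/ transparent; 4 /s/ transparent; 3 /s/ transparent; 2 /u/ → [+RTR]; 1 /o/ → [+RTR]; word edge.
From /ṭ/ at 8 leftward: 7 /ṭ/ is itself a trigger — this domain ends here.
[+RTR] positions on the surface: 1 2 6 7 8.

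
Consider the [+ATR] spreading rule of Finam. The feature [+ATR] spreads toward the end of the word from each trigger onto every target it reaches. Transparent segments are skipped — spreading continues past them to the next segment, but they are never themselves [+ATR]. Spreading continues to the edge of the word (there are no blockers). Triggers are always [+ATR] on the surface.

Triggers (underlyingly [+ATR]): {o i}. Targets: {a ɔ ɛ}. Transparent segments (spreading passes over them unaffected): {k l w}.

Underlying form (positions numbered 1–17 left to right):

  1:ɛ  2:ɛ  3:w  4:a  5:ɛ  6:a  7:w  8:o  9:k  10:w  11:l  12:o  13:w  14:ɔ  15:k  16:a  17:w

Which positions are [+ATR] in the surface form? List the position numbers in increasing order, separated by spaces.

8 12 14 16

From /o/ at 8 rightward: 9 /k/ transparent; 10 /w/ transparent; 11 /l/ transparent; 12 /o/ is itself a trigger — this domain ends here.
From /o/ at 12 rightward: 13 /w/ transparent; 14 /ɔ/ → [+ATR]; 15 /k/ transparent; 16 /a/ → [+ATR]; 17 /w/ transparent; word edge.
Targets with no active source: positions 1 2 4 5 6 stay [-ATR].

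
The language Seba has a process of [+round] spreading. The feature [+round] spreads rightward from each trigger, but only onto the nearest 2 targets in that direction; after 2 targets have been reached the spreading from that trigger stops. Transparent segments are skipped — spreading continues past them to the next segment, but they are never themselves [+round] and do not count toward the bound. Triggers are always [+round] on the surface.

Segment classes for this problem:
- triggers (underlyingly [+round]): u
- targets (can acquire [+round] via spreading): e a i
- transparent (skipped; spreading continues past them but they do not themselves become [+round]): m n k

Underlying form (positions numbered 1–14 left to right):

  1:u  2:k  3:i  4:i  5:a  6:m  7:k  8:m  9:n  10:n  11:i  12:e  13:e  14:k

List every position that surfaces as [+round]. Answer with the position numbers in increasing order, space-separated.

From /u/ at 1 rightward: 2 /k/ transparent; 3 /i/ → [+round]; 4 /i/ → [+round]; bound reached.
Targets with no active source: positions 5 11 12 13 stay [-round].

1 3 4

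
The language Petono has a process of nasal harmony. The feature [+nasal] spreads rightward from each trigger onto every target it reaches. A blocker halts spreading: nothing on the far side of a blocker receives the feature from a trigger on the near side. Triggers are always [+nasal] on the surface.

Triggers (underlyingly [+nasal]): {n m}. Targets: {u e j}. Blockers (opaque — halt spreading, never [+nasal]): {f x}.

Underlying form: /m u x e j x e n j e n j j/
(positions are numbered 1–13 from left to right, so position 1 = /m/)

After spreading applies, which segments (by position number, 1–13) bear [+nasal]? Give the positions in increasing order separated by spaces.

From /m/ at 1 rightward: 2 /u/ → [+nasal]; 3 /x/ blocks.
From /n/ at 8 rightward: 9 /j/ → [+nasal]; 10 /e/ → [+nasal]; 11 /n/ is itself a trigger — this domain ends here.
From /n/ at 11 rightward: 12 /j/ → [+nasal]; 13 /j/ → [+nasal]; word edge.
Targets with no active source: positions 4 5 7 stay [-nasal].

1 2 8 9 10 11 12 13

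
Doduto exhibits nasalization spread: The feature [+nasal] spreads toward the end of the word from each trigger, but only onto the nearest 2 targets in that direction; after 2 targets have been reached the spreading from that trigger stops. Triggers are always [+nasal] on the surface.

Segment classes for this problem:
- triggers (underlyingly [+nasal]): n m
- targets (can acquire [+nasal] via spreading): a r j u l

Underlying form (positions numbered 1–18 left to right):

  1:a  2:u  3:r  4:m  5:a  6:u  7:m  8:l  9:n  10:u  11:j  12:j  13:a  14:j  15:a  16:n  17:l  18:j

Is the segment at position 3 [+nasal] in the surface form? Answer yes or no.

no

From /m/ at 4 rightward: 5 /a/ → [+nasal]; 6 /u/ → [+nasal]; bound reached.
From /m/ at 7 rightward: 8 /l/ → [+nasal]; 9 /n/ is itself a trigger — this domain ends here.
From /n/ at 9 rightward: 10 /u/ → [+nasal]; 11 /j/ → [+nasal]; bound reached.
From /n/ at 16 rightward: 17 /l/ → [+nasal]; 18 /j/ → [+nasal]; bound reached.
Targets with no active source: positions 1 2 3 12 13 14 15 stay [-nasal].
[+nasal] positions on the surface: 4 5 6 7 8 9 10 11 16 17 18.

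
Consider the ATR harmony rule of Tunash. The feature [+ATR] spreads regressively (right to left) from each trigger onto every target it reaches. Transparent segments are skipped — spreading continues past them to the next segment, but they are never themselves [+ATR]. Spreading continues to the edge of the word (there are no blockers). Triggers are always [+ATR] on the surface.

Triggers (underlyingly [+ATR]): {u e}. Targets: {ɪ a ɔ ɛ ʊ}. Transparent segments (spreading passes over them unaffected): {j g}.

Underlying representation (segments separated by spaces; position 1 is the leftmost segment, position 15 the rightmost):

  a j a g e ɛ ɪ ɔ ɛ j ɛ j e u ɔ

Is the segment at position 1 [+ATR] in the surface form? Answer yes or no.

From /e/ at 5 leftward: 4 /g/ transparent; 3 /a/ → [+ATR]; 2 /j/ transparent; 1 /a/ → [+ATR]; word edge.
From /e/ at 13 leftward: 12 /j/ transparent; 11 /ɛ/ → [+ATR]; 10 /j/ transparent; 9 /ɛ/ → [+ATR]; 8 /ɔ/ → [+ATR]; 7 /ɪ/ → [+ATR]; 6 /ɛ/ → [+ATR]; 5 /e/ is itself a trigger — this domain ends here.
From /u/ at 14 leftward: 13 /e/ is itself a trigger — this domain ends here.
Target with no active source: position 15 stays [-ATR].
[+ATR] positions on the surface: 1 3 5 6 7 8 9 11 13 14.

yes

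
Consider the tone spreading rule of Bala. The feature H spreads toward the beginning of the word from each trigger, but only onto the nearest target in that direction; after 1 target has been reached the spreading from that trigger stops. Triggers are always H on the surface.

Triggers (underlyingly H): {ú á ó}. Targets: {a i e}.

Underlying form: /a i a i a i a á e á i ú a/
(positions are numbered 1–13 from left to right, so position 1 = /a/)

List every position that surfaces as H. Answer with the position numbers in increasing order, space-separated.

From /á/ at 8 leftward: 7 /a/ → H; bound reached.
From /á/ at 10 leftward: 9 /e/ → H; bound reached.
From /ú/ at 12 leftward: 11 /i/ → H; bound reached.
Targets with no active source: positions 1 2 3 4 5 6 13 stay [-high tone].

7 8 9 10 11 12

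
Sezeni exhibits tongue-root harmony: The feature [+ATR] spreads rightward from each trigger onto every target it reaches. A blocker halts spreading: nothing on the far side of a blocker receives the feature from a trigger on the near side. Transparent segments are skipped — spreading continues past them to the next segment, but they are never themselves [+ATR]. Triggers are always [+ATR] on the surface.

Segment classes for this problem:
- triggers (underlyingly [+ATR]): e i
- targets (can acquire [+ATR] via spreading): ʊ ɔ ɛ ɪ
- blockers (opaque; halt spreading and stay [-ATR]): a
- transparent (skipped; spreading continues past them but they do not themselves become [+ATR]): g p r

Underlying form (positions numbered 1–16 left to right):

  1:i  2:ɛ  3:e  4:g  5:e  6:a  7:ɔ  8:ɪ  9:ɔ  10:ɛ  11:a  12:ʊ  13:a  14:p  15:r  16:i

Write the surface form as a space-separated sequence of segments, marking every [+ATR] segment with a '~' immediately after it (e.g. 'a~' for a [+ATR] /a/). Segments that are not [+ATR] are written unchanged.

From /i/ at 1 rightward: 2 /ɛ/ → [+ATR]; 3 /e/ is itself a trigger — this domain ends here.
From /e/ at 3 rightward: 4 /g/ transparent; 5 /e/ is itself a trigger — this domain ends here.
From /e/ at 5 rightward: 6 /a/ blocks.
From /i/ at 16 rightward: word edge.
Targets with no active source: positions 7 8 9 10 12 stay [-ATR].
[+ATR] positions on the surface: 1 2 3 5 16.

i~ ɛ~ e~ g e~ a ɔ ɪ ɔ ɛ a ʊ a p r i~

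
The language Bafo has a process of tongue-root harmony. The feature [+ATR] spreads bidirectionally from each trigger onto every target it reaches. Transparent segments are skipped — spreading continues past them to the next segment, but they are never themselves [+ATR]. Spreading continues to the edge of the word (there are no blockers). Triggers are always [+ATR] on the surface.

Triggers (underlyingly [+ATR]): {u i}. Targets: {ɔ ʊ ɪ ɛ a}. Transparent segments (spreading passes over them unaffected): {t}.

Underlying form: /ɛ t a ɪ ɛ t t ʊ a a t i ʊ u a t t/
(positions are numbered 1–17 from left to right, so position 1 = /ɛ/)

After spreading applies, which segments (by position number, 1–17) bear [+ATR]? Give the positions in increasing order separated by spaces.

1 3 4 5 8 9 10 12 13 14 15

From /i/ at 12 rightward: 13 /ʊ/ → [+ATR]; 14 /u/ is itself a trigger — this domain ends here.
From /i/ at 12 leftward: 11 /t/ transparent; 10 /a/ → [+ATR]; 9 /a/ → [+ATR]; 8 /ʊ/ → [+ATR]; 7 /t/ transparent; 6 /t/ transparent; 5 /ɛ/ → [+ATR]; 4 /ɪ/ → [+ATR]; 3 /a/ → [+ATR]; 2 /t/ transparent; 1 /ɛ/ → [+ATR]; word edge.
From /u/ at 14 rightward: 15 /a/ → [+ATR]; 16 /t/ transparent; 17 /t/ transparent; word edge.
From /u/ at 14 leftward: 13 /ʊ/ → [+ATR]; 12 /i/ is itself a trigger — this domain ends here.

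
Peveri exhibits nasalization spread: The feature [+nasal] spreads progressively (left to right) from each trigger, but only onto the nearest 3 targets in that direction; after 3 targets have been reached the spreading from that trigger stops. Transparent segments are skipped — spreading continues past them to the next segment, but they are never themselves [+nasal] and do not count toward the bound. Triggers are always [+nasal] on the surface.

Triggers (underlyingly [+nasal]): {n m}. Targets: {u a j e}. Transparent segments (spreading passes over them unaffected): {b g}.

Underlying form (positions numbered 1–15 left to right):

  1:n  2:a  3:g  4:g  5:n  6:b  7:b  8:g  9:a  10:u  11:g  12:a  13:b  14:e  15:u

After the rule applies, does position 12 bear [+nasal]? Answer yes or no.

yes

From /n/ at 1 rightward: 2 /a/ → [+nasal]; 3 /g/ transparent; 4 /g/ transparent; 5 /n/ is itself a trigger — this domain ends here.
From /n/ at 5 rightward: 6 /b/ transparent; 7 /b/ transparent; 8 /g/ transparent; 9 /a/ → [+nasal]; 10 /u/ → [+nasal]; 11 /g/ transparent; 12 /a/ → [+nasal]; bound reached.
Targets with no active source: positions 14 15 stay [-nasal].
[+nasal] positions on the surface: 1 2 5 9 10 12.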